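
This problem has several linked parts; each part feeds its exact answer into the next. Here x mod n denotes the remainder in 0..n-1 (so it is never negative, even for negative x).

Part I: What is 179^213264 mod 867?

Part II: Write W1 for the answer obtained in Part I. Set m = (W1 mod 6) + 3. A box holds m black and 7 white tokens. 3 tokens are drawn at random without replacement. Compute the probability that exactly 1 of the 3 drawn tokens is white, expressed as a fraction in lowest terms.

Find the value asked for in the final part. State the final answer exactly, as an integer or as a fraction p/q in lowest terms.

14/55

Part I: squarings mod 867: 179^1=179, 179^2=829, 179^4=577, 179^8=1, 179^16=1, 179^32=1, 179^64=1, 179^128=1, 179^256=1, 179^512=1, 179^1024=1, 179^2048=1, 179^4096=1, 179^8192=1, 179^16384=1, 179^32768=1, 179^65536=1, 179^131072=1; 179^213264 = 179^16 * 179^256 * 179^16384 * 179^65536 * 179^131072 = 1 (mod 867); answer 1
Part II: W1 = 1; m = 4; total draws C(11,3) = 165; favorable C(7,1)*C(4,2) = 42; P = 14/55; answer 14/55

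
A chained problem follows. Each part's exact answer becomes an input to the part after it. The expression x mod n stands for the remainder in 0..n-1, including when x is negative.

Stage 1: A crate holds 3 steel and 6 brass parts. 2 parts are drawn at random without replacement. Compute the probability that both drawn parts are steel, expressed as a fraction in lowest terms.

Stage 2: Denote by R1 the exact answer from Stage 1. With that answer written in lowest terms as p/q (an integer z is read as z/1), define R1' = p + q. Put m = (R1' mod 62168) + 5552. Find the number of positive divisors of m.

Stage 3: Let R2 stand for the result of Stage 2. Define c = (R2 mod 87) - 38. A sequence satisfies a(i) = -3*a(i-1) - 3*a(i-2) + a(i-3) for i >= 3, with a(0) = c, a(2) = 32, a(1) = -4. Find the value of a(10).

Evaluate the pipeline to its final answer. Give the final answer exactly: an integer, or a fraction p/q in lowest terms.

-10408

Stage 1: total draws C(9,2) = 36; favorable C(3,2) = 3; P = 1/12; answer 1/12
Stage 2: R1 = 1/12; threaded value p + q = 13; m = 5565; 5565 = 3 * 5 * 7 * 53; number of divisors = (1+1) * (1+1) * (1+1) * (1+1) = 16; answer 16
Stage 3: R2 = 16; c = -22; a(3) = -3*(32) - 3*(-4) + 1*(-22) = -106; iterating: a(3)=-106, a(4)=218, a(5)=-304, a(6)=152, a(7)=674, a(8)=-2782, a(9)=6476, a(10)=-10408; answer -10408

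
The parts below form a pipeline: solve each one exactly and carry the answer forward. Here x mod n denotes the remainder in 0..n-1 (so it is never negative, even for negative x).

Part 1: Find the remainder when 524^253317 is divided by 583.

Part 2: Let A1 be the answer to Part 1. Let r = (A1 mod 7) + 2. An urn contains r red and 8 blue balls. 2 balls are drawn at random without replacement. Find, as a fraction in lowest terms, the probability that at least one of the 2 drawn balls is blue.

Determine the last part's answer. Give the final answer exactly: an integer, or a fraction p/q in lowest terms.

Part 1: squarings mod 583: 524^1=524, 524^2=566, 524^4=289, 524^8=152, 524^16=367, 524^32=16, 524^64=256, 524^128=240, 524^256=466, 524^512=280, 524^1024=278, 524^2048=328, 524^4096=312, 524^8192=566, 524^16384=289, 524^32768=152, 524^65536=367, 524^131072=16; 524^253317 = 524^1 * 524^4 * 524^128 * 524^256 * 524^1024 * 524^2048 * 524^4096 * 524^16384 * 524^32768 * 524^65536 * 524^131072 = 468 (mod 583); answer 468
Part 2: A1 = 468; r = 8; total draws C(16,2) = 120; complement C(8,2) = 28; favorable 120 - 28 = 92; P = 23/30; answer 23/30

23/30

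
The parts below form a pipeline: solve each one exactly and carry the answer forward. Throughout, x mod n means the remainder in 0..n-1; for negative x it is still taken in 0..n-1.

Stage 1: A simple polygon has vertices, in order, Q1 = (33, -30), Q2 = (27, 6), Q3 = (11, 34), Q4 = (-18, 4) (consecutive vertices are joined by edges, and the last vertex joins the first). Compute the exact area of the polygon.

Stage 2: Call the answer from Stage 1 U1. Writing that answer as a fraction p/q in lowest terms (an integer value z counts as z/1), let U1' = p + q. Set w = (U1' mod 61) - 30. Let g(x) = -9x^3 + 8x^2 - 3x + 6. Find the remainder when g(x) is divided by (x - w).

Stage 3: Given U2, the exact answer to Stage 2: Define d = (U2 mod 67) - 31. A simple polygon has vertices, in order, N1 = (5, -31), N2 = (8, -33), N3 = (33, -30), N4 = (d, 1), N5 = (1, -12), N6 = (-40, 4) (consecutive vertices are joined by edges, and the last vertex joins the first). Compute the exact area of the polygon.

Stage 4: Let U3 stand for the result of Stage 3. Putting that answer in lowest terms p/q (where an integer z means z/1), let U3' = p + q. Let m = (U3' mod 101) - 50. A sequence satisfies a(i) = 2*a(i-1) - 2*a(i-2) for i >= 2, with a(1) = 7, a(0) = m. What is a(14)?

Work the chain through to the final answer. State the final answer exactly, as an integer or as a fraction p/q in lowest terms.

2432

Stage 1: cross terms: (33*6 - 27*-30)=1008, (27*34 - 11*6)=852, (11*4 - -18*34)=656, (-18*-30 - 33*4)=408; twice the area = |2924| = 2924; area = 1462; answer 1462
Stage 2: U1 = 1462; threaded value p + q = 1463; w = 30; remainder = value at the root: -9*(30)^3 + 8*(30)^2 - 3*(30)^1 + 6 = (-243000) + (7200) + (-90) + (6) = -235884; answer -235884
Stage 3: U2 = -235884; d = -8; cross terms: (5*-33 - 8*-31)=83, (8*-30 - 33*-33)=849, (33*1 - -8*-30)=-207, (-8*-12 - 1*1)=95, (1*4 - -40*-12)=-476, (-40*-31 - 5*4)=1220; twice the area = |1564| = 1564; area = 782; answer 782
Stage 4: U3 = 782; threaded value p + q = 783; m = 26; a(2) = 2*(7) - 2*(26) = -38; iterating: a(2)=-38, a(3)=-90, a(4)=-104, a(5)=-28, a(6)=152, a(7)=360, a(8)=416, a(9)=112, a(10)=-608, a(11)=-1440, a(12)=-1664, a(13)=-448, a(14)=2432; answer 2432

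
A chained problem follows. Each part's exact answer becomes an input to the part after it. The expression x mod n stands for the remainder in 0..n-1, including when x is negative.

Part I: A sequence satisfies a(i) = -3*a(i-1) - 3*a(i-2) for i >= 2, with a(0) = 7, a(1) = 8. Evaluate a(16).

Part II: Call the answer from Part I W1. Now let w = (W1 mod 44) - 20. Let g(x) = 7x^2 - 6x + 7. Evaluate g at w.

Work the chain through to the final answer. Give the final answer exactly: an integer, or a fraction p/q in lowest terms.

Part I: a(2) = -3*(8) - 3*(7) = -45; iterating: a(2)=-45, a(3)=111, a(4)=-198, a(5)=261, a(6)=-189, a(7)=-216, a(8)=1215, a(9)=-2997, a(10)=5346, a(11)=-7047, a(12)=5103, a(13)=5832, a(14)=-32805, a(15)=80919, a(16)=-144342; answer -144342
Part II: W1 = -144342; w = 2; 7*(2)^2 - 6*(2)^1 + 7 = (28) + (-12) + (7) = 23; answer 23

23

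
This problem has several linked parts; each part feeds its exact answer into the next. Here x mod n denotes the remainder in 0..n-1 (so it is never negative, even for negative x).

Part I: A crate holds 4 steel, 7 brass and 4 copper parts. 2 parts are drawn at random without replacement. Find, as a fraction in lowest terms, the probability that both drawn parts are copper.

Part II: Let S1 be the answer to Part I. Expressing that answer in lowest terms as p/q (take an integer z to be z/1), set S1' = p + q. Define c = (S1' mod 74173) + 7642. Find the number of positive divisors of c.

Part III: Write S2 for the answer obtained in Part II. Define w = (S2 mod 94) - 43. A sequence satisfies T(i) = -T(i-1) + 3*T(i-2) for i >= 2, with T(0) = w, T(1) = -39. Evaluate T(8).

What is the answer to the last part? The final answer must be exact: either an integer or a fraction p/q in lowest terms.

-2886

Part I: total draws C(15,2) = 105; favorable C(4,2) = 6; P = 2/35; answer 2/35
Part II: S1 = 2/35; threaded value p + q = 37; c = 7679; 7679 = 7 * 1097; number of divisors = (1+1) * (1+1) = 4; answer 4
Part III: S2 = 4; w = -39; T(2) = -1*(-39) + 3*(-39) = -78; iterating: T(2)=-78, T(3)=-39, T(4)=-195, T(5)=78, T(6)=-663, T(7)=897, T(8)=-2886; answer -2886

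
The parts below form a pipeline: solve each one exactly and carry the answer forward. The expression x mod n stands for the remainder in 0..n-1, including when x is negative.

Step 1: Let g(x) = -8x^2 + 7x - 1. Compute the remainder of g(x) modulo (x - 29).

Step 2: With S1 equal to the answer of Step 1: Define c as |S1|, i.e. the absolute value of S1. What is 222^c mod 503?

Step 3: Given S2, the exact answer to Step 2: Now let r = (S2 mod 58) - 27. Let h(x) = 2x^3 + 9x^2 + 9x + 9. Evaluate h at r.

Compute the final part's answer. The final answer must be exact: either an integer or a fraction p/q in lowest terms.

-29293

Step 1: remainder = value at the root: -8*(29)^2 + 7*(29)^1 - 1 = (-6728) + (203) + (-1) = -6526; answer -6526
Step 2: S1 = -6526; c = 6526; squarings mod 503: 222^1=222, 222^2=493, 222^4=100, 222^8=443, 222^16=79, 222^32=205, 222^64=276, 222^128=223, 222^256=435, 222^512=97, 222^1024=355, 222^2048=275, 222^4096=175; 222^6526 = 222^2 * 222^4 * 222^8 * 222^16 * 222^32 * 222^64 * 222^256 * 222^2048 * 222^4096 = 1 (mod 503); answer 1
Step 3: S2 = 1; r = -26; 2*(-26)^3 + 9*(-26)^2 + 9*(-26)^1 + 9 = (-35152) + (6084) + (-234) + (9) = -29293; answer -29293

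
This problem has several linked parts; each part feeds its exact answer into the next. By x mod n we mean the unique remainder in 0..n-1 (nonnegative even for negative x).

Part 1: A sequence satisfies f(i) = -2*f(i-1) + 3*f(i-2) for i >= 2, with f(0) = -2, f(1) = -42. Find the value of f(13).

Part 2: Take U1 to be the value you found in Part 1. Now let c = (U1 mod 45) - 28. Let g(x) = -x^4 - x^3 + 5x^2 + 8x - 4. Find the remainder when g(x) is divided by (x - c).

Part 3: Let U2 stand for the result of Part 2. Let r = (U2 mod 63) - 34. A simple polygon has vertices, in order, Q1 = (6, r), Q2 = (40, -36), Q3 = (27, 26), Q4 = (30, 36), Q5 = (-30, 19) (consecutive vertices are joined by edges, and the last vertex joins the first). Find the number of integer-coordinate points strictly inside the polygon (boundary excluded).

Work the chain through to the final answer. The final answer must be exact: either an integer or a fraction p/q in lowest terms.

Part 1: f(2) = -2*(-42) + 3*(-2) = 78; iterating: f(2)=78, f(3)=-282, f(4)=798, f(5)=-2442, f(6)=7278, f(7)=-21882, f(8)=65598, f(9)=-196842, f(10)=590478, f(11)=-1771482, f(12)=5314398, f(13)=-15943242; answer -15943242
Part 2: U1 = -15943242; c = 5; remainder = value at the root: -1*(5)^4 - 1*(5)^3 + 5*(5)^2 + 8*(5)^1 - 4 = (-625) + (-125) + (125) + (40) + (-4) = -589; answer -589
Part 3: U2 = -589; r = 7; cross terms: (6*-36 - 40*7)=-496, (40*26 - 27*-36)=2012, (27*36 - 30*26)=192, (30*19 - -30*36)=1650, (-30*7 - 6*19)=-324; twice the area = |3034| = 3034; area = 1517; boundary points = 1 + 1 + 1 + 1 + 12 = 16; strictly interior points = area - boundary/2 + 1 = 1510; answer 1510

1510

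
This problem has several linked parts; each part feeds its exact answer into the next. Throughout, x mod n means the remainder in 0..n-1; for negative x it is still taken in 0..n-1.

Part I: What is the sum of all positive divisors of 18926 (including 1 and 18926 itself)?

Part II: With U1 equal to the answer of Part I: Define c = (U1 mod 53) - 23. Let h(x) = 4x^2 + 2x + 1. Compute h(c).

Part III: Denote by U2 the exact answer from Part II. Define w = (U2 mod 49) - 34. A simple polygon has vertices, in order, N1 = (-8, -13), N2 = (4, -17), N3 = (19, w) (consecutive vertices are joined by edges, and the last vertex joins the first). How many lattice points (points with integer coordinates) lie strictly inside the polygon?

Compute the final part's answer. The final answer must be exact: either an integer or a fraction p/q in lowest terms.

99

Part I: 18926 = 2 * 9463; sigma = (1 + 2) * (1 + 9463) = 3 * 9464 = 28392; answer 28392
Part II: U1 = 28392; c = 14; 4*(14)^2 + 2*(14)^1 + 1 = (784) + (28) + (1) = 813; answer 813
Part III: U2 = 813; w = -5; cross terms: (-8*-17 - 4*-13)=188, (4*-5 - 19*-17)=303, (19*-13 - -8*-5)=-287; twice the area = |204| = 204; area = 102; boundary points = 4 + 3 + 1 = 8; strictly interior points = area - boundary/2 + 1 = 99; answer 99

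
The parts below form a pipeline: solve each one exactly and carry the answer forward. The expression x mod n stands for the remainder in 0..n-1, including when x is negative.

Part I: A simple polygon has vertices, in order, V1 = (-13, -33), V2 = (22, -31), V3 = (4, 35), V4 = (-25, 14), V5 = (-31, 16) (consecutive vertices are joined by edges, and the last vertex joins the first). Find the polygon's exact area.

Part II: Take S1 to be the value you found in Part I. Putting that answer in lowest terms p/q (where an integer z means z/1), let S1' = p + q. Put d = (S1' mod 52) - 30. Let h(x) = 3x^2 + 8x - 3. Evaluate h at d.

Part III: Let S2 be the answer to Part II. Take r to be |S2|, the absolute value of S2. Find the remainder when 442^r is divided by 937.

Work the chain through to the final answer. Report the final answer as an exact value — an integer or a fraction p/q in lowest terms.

512

Part I: cross terms: (-13*-31 - 22*-33)=1129, (22*35 - 4*-31)=894, (4*14 - -25*35)=931, (-25*16 - -31*14)=34, (-31*-33 - -13*16)=1231; twice the area = |4219| = 4219; area = 4219/2; answer 4219/2
Part II: S1 = 4219/2; threaded value p + q = 4221; d = -21; 3*(-21)^2 + 8*(-21)^1 - 3 = (1323) + (-168) + (-3) = 1152; answer 1152
Part III: S2 = 1152; r = 1152; squarings mod 937: 442^1=442, 442^2=468, 442^4=703, 442^8=410, 442^16=377, 442^32=642, 442^64=821, 442^128=338, 442^256=867, 442^512=215, 442^1024=312; 442^1152 = 442^128 * 442^1024 = 512 (mod 937); answer 512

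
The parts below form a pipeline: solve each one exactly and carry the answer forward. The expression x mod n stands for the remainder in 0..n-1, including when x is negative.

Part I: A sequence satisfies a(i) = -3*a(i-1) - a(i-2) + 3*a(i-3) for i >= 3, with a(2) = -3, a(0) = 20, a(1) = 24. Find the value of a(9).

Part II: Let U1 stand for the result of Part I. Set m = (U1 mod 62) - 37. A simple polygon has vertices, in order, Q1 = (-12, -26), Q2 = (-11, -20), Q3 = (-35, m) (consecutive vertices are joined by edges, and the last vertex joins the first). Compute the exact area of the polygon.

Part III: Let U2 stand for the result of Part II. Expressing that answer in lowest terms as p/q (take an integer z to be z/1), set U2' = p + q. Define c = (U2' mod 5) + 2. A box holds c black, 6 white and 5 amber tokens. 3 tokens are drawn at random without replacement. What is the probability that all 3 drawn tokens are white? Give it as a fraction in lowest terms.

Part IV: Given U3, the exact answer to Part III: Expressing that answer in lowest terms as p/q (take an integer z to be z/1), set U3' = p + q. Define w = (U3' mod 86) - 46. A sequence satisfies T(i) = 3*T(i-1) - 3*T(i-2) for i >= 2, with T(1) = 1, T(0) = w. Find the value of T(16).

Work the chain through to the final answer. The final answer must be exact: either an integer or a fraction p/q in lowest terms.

Part I: a(3) = -3*(-3) - 1*(24) + 3*(20) = 45; iterating: a(3)=45, a(4)=-60, a(5)=126, a(6)=-183, a(7)=243, a(8)=-168, a(9)=-288; answer -288
Part II: U1 = -288; m = -15; cross terms: (-12*-20 - -11*-26)=-46, (-11*-15 - -35*-20)=-535, (-35*-26 - -12*-15)=730; twice the area = |149| = 149; area = 149/2; answer 149/2
Part III: U2 = 149/2; threaded value p + q = 151; c = 3; total draws C(14,3) = 364; favorable C(6,3) = 20; P = 5/91; answer 5/91
Part IV: U3 = 5/91; threaded value p + q = 96; w = -36; T(2) = 3*(1) - 3*(-36) = 111; iterating: T(2)=111, T(3)=330, T(4)=657, T(5)=981, T(6)=972, T(7)=-27, T(8)=-2997, T(9)=-8910, T(10)=-17739, T(11)=-26487, T(12)=-26244, T(13)=729, T(14)=80919, T(15)=240570, T(16)=478953; answer 478953

478953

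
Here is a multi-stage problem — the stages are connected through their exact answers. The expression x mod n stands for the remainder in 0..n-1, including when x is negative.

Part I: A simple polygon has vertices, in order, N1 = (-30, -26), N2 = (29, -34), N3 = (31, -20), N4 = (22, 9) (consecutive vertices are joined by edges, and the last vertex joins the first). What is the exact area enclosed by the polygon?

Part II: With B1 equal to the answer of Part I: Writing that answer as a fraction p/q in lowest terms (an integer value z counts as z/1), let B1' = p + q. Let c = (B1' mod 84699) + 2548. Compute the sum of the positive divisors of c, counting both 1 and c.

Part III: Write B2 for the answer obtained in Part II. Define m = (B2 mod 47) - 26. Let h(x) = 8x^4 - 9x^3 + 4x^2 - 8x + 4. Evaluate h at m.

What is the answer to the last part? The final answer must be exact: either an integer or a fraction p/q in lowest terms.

Part I: cross terms: (-30*-34 - 29*-26)=1774, (29*-20 - 31*-34)=474, (31*9 - 22*-20)=719, (22*-26 - -30*9)=-302; twice the area = |2665| = 2665; area = 2665/2; answer 2665/2
Part II: B1 = 2665/2; threaded value p + q = 2667; c = 5215; 5215 = 5 * 7 * 149; sigma = (1 + 5) * (1 + 7) * (1 + 149) = 6 * 8 * 150 = 7200; answer 7200
Part III: B2 = 7200; m = -17; 8*(-17)^4 - 9*(-17)^3 + 4*(-17)^2 - 8*(-17)^1 + 4 = (668168) + (44217) + (1156) + (136) + (4) = 713681; answer 713681

713681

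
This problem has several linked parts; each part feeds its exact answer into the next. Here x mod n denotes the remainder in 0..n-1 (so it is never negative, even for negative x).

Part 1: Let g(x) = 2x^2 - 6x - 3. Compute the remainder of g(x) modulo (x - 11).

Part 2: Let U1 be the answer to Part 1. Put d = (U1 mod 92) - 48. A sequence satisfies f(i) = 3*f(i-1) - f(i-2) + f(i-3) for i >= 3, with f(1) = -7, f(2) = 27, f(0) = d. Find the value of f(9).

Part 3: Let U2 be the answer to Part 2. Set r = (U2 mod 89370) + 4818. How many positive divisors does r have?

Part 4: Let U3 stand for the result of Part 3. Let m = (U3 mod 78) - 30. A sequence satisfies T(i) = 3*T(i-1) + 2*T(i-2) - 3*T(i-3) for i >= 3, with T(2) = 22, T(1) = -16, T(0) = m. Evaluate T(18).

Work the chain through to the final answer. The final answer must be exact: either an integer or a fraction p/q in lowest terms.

9423315022

Part 1: remainder = value at the root: 2*(11)^2 - 6*(11)^1 - 3 = (242) + (-66) + (-3) = 173; answer 173
Part 2: U1 = 173; d = 33; f(3) = 3*(27) - 1*(-7) + 1*(33) = 121; iterating: f(3)=121, f(4)=329, f(5)=893, f(6)=2471, f(7)=6849, f(8)=18969, f(9)=52529; answer 52529
Part 3: U2 = 52529; r = 57347; 57347 is prime, so its only divisors are 1 and 57347; count = 2; answer 2
Part 4: U3 = 2; m = -28; T(3) = 3*(22) + 2*(-16) - 3*(-28) = 118; iterating: T(3)=118, T(4)=446, T(5)=1508, T(6)=5062, T(7)=16864, T(8)=56192, T(9)=187118, T(10)=623146, T(11)=2075098, T(12)=6910232, T(13)=23011454, T(14)=76629532, T(15)=255180808, T(16)=849767126, T(17)=2829774398, T(18)=9423315022; answer 9423315022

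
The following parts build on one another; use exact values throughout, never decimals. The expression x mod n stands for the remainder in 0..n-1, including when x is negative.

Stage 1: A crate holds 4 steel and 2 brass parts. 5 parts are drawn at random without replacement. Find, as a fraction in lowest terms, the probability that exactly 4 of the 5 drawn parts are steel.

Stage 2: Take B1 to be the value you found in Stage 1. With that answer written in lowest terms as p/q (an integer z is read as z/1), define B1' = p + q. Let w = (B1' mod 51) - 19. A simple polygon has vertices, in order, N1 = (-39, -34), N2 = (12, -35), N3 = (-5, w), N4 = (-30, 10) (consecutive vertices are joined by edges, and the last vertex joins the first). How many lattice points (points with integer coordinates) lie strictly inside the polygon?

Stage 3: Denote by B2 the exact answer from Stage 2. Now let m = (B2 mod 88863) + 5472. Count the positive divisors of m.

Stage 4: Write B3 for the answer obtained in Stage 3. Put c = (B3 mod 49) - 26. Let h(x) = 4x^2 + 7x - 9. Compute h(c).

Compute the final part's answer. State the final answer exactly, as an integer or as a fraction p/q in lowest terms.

1773

Stage 1: total draws C(6,5) = 6; favorable C(4,4)*C(2,1) = 2; P = 1/3; answer 1/3
Stage 2: B1 = 1/3; threaded value p + q = 4; w = -15; cross terms: (-39*-35 - 12*-34)=1773, (12*-15 - -5*-35)=-355, (-5*10 - -30*-15)=-500, (-30*-34 - -39*10)=1410; twice the area = |2328| = 2328; area = 1164; boundary points = 1 + 1 + 25 + 1 = 28; strictly interior points = area - boundary/2 + 1 = 1151; answer 1151
Stage 3: B2 = 1151; m = 6623; 6623 = 37 * 179; number of divisors = (1+1) * (1+1) = 4; answer 4
Stage 4: B3 = 4; c = -22; 4*(-22)^2 + 7*(-22)^1 - 9 = (1936) + (-154) + (-9) = 1773; answer 1773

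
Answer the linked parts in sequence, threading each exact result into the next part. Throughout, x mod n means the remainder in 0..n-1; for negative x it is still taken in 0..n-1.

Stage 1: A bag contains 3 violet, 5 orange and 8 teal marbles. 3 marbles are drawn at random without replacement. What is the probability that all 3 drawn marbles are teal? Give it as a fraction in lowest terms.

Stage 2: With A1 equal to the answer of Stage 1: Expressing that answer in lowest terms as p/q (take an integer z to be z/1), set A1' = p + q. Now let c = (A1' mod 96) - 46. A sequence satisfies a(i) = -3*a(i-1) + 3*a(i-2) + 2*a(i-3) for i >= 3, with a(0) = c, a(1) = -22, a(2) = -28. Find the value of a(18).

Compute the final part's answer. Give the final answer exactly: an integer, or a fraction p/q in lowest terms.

Stage 1: total draws C(16,3) = 560; favorable C(8,3) = 56; P = 1/10; answer 1/10
Stage 2: A1 = 1/10; threaded value p + q = 11; c = -35; a(3) = -3*(-28) + 3*(-22) + 2*(-35) = -52; iterating: a(3)=-52, a(4)=28, a(5)=-296, a(6)=868, a(7)=-3436, a(8)=12320, a(9)=-45532, a(10)=166684, a(11)=-612008, a(12)=2245012, a(13)=-8237692, a(14)=30224096, a(15)=-110895340, a(16)=406882924, a(17)=-1492886600, a(18)=5477517892; answer 5477517892

5477517892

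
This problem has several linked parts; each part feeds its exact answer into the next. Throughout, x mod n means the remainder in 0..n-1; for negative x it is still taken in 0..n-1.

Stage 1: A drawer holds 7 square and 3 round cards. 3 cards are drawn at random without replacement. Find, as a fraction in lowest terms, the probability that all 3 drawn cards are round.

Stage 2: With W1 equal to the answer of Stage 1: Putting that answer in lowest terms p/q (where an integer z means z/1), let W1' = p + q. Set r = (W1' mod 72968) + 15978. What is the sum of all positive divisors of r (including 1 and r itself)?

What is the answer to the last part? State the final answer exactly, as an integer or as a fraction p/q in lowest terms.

17064

Stage 1: total draws C(10,3) = 120; favorable C(3,3) = 1; P = 1/120; answer 1/120
Stage 2: W1 = 1/120; threaded value p + q = 121; r = 16099; 16099 = 17 * 947; sigma = (1 + 17) * (1 + 947) = 18 * 948 = 17064; answer 17064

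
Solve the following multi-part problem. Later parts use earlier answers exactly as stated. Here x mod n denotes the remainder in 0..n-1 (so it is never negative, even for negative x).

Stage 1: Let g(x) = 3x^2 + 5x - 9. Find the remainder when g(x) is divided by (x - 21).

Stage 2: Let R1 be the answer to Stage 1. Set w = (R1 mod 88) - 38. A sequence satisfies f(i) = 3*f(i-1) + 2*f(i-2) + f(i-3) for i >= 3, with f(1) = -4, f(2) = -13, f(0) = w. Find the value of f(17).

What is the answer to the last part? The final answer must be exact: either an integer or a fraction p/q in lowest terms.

-4761417718

Stage 1: remainder = value at the root: 3*(21)^2 + 5*(21)^1 - 9 = (1323) + (105) + (-9) = 1419; answer 1419
Stage 2: R1 = 1419; w = -27; f(3) = 3*(-13) + 2*(-4) + 1*(-27) = -74; iterating: f(3)=-74, f(4)=-252, f(5)=-917, f(6)=-3329, f(7)=-12073, f(8)=-43794, f(9)=-158857, f(10)=-576232, f(11)=-2090204, f(12)=-7581933, f(13)=-27502439, f(14)=-99761387, f(15)=-361870972, f(16)=-1312638129, f(17)=-4761417718; answer -4761417718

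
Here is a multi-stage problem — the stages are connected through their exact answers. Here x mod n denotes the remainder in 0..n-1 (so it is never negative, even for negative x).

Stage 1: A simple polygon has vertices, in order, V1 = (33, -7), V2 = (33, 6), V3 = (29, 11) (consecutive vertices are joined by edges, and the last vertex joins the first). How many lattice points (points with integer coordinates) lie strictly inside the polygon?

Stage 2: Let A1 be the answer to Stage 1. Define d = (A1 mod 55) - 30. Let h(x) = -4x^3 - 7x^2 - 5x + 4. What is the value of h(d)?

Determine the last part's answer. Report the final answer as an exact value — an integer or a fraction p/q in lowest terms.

4536

Stage 1: cross terms: (33*6 - 33*-7)=429, (33*11 - 29*6)=189, (29*-7 - 33*11)=-566; twice the area = |52| = 52; area = 26; boundary points = 13 + 1 + 2 = 16; strictly interior points = area - boundary/2 + 1 = 19; answer 19
Stage 2: A1 = 19; d = -11; -4*(-11)^3 - 7*(-11)^2 - 5*(-11)^1 + 4 = (5324) + (-847) + (55) + (4) = 4536; answer 4536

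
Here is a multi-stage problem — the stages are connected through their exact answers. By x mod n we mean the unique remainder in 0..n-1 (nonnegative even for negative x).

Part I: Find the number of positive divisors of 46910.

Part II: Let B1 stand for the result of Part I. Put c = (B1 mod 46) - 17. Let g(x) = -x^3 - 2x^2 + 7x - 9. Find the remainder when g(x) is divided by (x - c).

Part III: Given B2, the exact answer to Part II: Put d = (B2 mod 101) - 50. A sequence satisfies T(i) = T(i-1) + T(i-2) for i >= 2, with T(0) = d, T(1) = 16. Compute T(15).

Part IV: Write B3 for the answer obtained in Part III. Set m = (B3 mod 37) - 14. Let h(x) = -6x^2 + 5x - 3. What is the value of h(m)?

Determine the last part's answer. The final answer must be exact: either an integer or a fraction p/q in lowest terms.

-189

Part I: 46910 = 2 * 5 * 4691; number of divisors = (1+1) * (1+1) * (1+1) = 8; answer 8
Part II: B1 = 8; c = -9; remainder = value at the root: -1*(-9)^3 - 2*(-9)^2 + 7*(-9)^1 - 9 = (729) + (-162) + (-63) + (-9) = 495; answer 495
Part III: B2 = 495; d = 41; T(2) = 1*(16) + 1*(41) = 57; iterating: T(2)=57, T(3)=73, T(4)=130, T(5)=203, T(6)=333, T(7)=536, T(8)=869, T(9)=1405, T(10)=2274, T(11)=3679, T(12)=5953, T(13)=9632, T(14)=15585, T(15)=25217; answer 25217
Part IV: B3 = 25217; m = 6; -6*(6)^2 + 5*(6)^1 - 3 = (-216) + (30) + (-3) = -189; answer -189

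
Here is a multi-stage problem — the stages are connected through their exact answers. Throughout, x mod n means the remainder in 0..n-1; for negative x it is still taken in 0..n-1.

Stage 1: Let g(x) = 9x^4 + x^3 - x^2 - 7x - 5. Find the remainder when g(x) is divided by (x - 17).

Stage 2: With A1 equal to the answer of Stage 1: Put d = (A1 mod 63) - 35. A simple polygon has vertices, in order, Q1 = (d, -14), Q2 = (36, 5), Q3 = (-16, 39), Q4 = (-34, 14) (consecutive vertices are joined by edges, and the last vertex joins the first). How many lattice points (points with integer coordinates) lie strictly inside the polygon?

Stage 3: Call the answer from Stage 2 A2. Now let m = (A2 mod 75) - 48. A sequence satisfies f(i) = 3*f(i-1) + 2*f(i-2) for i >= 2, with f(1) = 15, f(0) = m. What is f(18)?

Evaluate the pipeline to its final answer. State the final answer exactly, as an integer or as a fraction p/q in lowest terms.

49456280657

Stage 1: remainder = value at the root: 9*(17)^4 + 1*(17)^3 - 1*(17)^2 - 7*(17)^1 - 5 = (751689) + (4913) + (-289) + (-119) + (-5) = 756189; answer 756189
Stage 2: A1 = 756189; d = -35; cross terms: (-35*5 - 36*-14)=329, (36*39 - -16*5)=1484, (-16*14 - -34*39)=1102, (-34*-14 - -35*14)=966; twice the area = |3881| = 3881; area = 3881/2; boundary points = 1 + 2 + 1 + 1 = 5; strictly interior points = area - boundary/2 + 1 = 1939; answer 1939
Stage 3: A2 = 1939; m = 16; f(2) = 3*(15) + 2*(16) = 77; iterating: f(2)=77, f(3)=261, f(4)=937, f(5)=3333, f(6)=11873, f(7)=42285, f(8)=150601, f(9)=536373, f(10)=1910321, f(11)=6803709, f(12)=24231769, f(13)=86302725, f(14)=307371713, f(15)=1094720589, f(16)=3898905193, f(17)=13886156757, f(18)=49456280657; answer 49456280657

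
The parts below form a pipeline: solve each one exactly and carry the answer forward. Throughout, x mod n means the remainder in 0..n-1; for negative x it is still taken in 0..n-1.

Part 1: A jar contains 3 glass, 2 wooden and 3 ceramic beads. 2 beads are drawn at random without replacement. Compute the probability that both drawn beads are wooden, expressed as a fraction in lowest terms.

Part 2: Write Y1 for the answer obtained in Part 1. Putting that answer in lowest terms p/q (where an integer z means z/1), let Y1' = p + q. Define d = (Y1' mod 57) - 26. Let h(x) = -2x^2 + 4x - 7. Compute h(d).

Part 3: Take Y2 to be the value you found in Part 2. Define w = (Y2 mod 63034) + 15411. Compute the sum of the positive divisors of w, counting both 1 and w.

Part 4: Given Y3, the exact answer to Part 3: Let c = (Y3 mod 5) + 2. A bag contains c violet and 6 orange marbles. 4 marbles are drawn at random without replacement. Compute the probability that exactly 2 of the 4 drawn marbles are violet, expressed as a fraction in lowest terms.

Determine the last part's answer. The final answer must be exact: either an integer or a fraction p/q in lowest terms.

3/14

Part 1: total draws C(8,2) = 28; favorable C(2,2) = 1; P = 1/28; answer 1/28
Part 2: Y1 = 1/28; threaded value p + q = 29; d = 3; -2*(3)^2 + 4*(3)^1 - 7 = (-18) + (12) + (-7) = -13; answer -13
Part 3: Y2 = -13; w = 78432; 78432 = 2^5 * 3 * 19 * 43; sigma = (1 + 2 + 4 + 8 + 16 + 32) * (1 + 3) * (1 + 19) * (1 + 43) = 63 * 4 * 20 * 44 = 221760; answer 221760
Part 4: Y3 = 221760; c = 2; total draws C(8,4) = 70; favorable C(2,2)*C(6,2) = 15; P = 3/14; answer 3/14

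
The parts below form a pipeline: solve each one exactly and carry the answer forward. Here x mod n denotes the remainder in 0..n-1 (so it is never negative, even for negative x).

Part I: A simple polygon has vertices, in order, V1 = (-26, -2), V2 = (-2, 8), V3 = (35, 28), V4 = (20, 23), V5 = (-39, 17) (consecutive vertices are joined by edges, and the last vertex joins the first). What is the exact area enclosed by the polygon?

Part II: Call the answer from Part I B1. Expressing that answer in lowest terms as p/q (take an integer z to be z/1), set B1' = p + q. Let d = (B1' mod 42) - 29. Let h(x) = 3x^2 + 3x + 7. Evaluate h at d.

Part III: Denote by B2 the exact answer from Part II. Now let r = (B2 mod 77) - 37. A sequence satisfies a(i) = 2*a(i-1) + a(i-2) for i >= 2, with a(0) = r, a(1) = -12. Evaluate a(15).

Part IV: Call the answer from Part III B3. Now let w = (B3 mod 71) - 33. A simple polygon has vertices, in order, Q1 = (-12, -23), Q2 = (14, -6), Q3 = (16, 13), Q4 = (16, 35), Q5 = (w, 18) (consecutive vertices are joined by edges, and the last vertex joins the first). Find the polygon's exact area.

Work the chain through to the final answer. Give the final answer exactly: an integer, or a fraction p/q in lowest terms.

416

Part I: cross terms: (-26*8 - -2*-2)=-212, (-2*28 - 35*8)=-336, (35*23 - 20*28)=245, (20*17 - -39*23)=1237, (-39*-2 - -26*17)=520; twice the area = |1454| = 1454; area = 727; answer 727
Part II: B1 = 727; threaded value p + q = 728; d = -15; 3*(-15)^2 + 3*(-15)^1 + 7 = (675) + (-45) + (7) = 637; answer 637
Part III: B2 = 637; r = -16; a(2) = 2*(-12) + 1*(-16) = -40; iterating: a(2)=-40, a(3)=-92, a(4)=-224, a(5)=-540, a(6)=-1304, a(7)=-3148, a(8)=-7600, a(9)=-18348, a(10)=-44296, a(11)=-106940, a(12)=-258176, a(13)=-623292, a(14)=-1504760, a(15)=-3632812; answer -3632812
Part IV: B3 = -3632812; w = 12; cross terms: (-12*-6 - 14*-23)=394, (14*13 - 16*-6)=278, (16*35 - 16*13)=352, (16*18 - 12*35)=-132, (12*-23 - -12*18)=-60; twice the area = |832| = 832; area = 416; answer 416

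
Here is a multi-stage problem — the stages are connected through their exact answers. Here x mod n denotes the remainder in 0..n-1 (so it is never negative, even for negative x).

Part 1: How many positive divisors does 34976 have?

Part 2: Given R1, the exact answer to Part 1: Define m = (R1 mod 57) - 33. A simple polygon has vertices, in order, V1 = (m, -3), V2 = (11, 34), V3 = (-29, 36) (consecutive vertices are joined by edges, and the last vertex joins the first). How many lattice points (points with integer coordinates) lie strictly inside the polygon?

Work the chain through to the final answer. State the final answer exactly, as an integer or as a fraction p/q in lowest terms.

771

Part 1: 34976 = 2^5 * 1093; number of divisors = (5+1) * (1+1) = 12; answer 12
Part 2: R1 = 12; m = -21; cross terms: (-21*34 - 11*-3)=-681, (11*36 - -29*34)=1382, (-29*-3 - -21*36)=843; twice the area = |1544| = 1544; area = 772; boundary points = 1 + 2 + 1 = 4; strictly interior points = area - boundary/2 + 1 = 771; answer 771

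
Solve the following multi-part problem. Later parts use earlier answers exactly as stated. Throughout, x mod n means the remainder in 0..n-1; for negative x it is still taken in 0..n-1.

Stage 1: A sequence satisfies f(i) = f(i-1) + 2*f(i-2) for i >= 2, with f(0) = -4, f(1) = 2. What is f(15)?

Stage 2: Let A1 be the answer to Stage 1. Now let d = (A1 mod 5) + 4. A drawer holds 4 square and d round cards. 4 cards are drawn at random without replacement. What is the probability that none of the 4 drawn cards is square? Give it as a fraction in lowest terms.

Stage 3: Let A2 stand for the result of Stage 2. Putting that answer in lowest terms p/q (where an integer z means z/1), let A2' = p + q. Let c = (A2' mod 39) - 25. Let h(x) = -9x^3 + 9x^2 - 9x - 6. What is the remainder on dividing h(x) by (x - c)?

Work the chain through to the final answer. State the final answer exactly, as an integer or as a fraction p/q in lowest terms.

Stage 1: f(2) = 1*(2) + 2*(-4) = -6; iterating: f(2)=-6, f(3)=-2, f(4)=-14, f(5)=-18, f(6)=-46, f(7)=-82, f(8)=-174, f(9)=-338, f(10)=-686, f(11)=-1362, f(12)=-2734, f(13)=-5458, f(14)=-10926, f(15)=-21842; answer -21842
Stage 2: A1 = -21842; d = 7; total draws C(11,4) = 330; favorable C(7,4) = 35; P = 7/66; answer 7/66
Stage 3: A2 = 7/66; threaded value p + q = 73; c = 9; remainder = value at the root: -9*(9)^3 + 9*(9)^2 - 9*(9)^1 - 6 = (-6561) + (729) + (-81) + (-6) = -5919; answer -5919

-5919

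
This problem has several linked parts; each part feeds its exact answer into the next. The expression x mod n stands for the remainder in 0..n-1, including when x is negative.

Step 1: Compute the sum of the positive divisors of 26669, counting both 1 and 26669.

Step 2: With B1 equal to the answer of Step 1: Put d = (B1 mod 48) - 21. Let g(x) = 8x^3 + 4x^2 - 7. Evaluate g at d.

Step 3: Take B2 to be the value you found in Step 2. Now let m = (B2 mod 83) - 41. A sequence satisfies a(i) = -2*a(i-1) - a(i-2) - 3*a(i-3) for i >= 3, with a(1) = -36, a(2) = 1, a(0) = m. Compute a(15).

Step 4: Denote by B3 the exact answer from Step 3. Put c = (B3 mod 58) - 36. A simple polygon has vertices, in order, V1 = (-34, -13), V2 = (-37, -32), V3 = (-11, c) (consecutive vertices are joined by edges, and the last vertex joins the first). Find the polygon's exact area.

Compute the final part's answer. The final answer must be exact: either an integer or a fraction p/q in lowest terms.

Step 1: 26669 is prime, so its only divisors are 1 and 26669; sigma = 1 + 26669 = 26670; answer 26670
Step 2: B1 = 26670; d = 9; 8*(9)^3 + 4*(9)^2 - 7 = (5832) + (324) + (-7) = 6149; answer 6149
Step 3: B2 = 6149; m = -34; a(3) = -2*(1) - 1*(-36) - 3*(-34) = 136; iterating: a(3)=136, a(4)=-165, a(5)=191, a(6)=-625, a(7)=1554, a(8)=-3056, a(9)=6433, a(10)=-14472, a(11)=31679, a(12)=-68185, a(13)=148107, a(14)=-323066, a(15)=702580; answer 702580
Step 4: B3 = 702580; c = -10; cross terms: (-34*-32 - -37*-13)=607, (-37*-10 - -11*-32)=18, (-11*-13 - -34*-10)=-197; twice the area = |428| = 428; area = 214; answer 214

214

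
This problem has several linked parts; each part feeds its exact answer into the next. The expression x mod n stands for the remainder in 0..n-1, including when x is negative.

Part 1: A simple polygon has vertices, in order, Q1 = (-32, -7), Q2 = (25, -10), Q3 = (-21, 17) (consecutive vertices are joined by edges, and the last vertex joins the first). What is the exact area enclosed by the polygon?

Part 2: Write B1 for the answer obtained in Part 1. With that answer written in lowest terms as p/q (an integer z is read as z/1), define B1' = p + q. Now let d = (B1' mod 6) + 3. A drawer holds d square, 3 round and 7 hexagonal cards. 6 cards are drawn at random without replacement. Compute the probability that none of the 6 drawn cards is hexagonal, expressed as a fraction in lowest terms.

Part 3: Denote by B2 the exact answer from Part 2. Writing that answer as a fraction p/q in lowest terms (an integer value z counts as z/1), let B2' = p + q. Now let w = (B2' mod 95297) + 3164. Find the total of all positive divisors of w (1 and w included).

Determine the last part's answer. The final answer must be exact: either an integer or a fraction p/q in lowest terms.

3618

Part 1: cross terms: (-32*-10 - 25*-7)=495, (25*17 - -21*-10)=215, (-21*-7 - -32*17)=691; twice the area = |1401| = 1401; area = 1401/2; answer 1401/2
Part 2: B1 = 1401/2; threaded value p + q = 1403; d = 8; total draws C(18,6) = 18564; favorable C(11,6) = 462; P = 11/442; answer 11/442
Part 3: B2 = 11/442; threaded value p + q = 453; w = 3617; 3617 is prime, so its only divisors are 1 and 3617; sigma = 1 + 3617 = 3618; answer 3618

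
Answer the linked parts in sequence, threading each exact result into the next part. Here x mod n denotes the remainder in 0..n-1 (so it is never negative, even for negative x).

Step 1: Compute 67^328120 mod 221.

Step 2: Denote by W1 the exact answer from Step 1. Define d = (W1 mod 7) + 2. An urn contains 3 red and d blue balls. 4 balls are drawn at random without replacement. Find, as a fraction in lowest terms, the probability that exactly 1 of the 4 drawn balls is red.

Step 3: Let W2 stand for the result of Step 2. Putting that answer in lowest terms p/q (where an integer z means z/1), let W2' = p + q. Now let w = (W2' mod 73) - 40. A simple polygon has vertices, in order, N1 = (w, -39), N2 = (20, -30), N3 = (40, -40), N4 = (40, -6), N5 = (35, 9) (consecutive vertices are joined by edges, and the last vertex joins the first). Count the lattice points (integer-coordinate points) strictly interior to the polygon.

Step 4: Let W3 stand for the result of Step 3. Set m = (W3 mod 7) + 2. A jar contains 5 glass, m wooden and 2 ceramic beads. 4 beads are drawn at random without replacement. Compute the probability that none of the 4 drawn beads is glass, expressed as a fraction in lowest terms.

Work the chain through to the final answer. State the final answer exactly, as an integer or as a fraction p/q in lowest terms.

1/42

Step 1: squarings mod 221: 67^1=67, 67^2=69, 67^4=120, 67^8=35, 67^16=120, 67^32=35, 67^64=120, 67^128=35, 67^256=120, 67^512=35, 67^1024=120, 67^2048=35, 67^4096=120, 67^8192=35, 67^16384=120, 67^32768=35, 67^65536=120, 67^131072=35, 67^262144=120; 67^328120 = 67^8 * 67^16 * 67^32 * 67^128 * 67^256 * 67^65536 * 67^262144 = 120 (mod 221); answer 120
Step 2: W1 = 120; d = 3; total draws C(6,4) = 15; favorable C(3,1)*C(3,3) = 3; P = 1/5; answer 1/5
Step 3: W2 = 1/5; threaded value p + q = 6; w = -34; cross terms: (-34*-30 - 20*-39)=1800, (20*-40 - 40*-30)=400, (40*-6 - 40*-40)=1360, (40*9 - 35*-6)=570, (35*-39 - -34*9)=-1059; twice the area = |3071| = 3071; area = 3071/2; boundary points = 9 + 10 + 34 + 5 + 3 = 61; strictly interior points = area - boundary/2 + 1 = 1506; answer 1506
Step 4: W3 = 1506; m = 3; total draws C(10,4) = 210; favorable C(5,4) = 5; P = 1/42; answer 1/42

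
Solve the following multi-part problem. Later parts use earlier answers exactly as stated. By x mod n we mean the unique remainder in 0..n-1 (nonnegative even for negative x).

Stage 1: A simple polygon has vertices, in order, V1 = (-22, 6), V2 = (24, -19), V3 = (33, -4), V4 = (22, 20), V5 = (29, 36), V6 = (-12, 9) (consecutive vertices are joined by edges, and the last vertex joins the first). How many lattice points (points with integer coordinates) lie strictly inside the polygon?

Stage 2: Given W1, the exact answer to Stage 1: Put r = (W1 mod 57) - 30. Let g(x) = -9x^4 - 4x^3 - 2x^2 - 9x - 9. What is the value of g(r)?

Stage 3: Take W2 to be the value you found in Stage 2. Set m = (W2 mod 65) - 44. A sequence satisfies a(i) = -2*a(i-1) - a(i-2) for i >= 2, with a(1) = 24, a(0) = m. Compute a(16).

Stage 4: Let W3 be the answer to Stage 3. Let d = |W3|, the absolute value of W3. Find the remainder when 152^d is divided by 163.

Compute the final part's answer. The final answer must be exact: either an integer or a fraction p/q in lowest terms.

126

Stage 1: cross terms: (-22*-19 - 24*6)=274, (24*-4 - 33*-19)=531, (33*20 - 22*-4)=748, (22*36 - 29*20)=212, (29*9 - -12*36)=693, (-12*6 - -22*9)=126; twice the area = |2584| = 2584; area = 1292; boundary points = 1 + 3 + 1 + 1 + 1 + 1 = 8; strictly interior points = area - boundary/2 + 1 = 1289; answer 1289
Stage 2: W1 = 1289; r = 5; -9*(5)^4 - 4*(5)^3 - 2*(5)^2 - 9*(5)^1 - 9 = (-5625) + (-500) + (-50) + (-45) + (-9) = -6229; answer -6229
Stage 3: W2 = -6229; m = -33; a(2) = -2*(24) - 1*(-33) = -15; iterating: a(2)=-15, a(3)=6, a(4)=3, a(5)=-12, a(6)=21, a(7)=-30, a(8)=39, a(9)=-48, a(10)=57, a(11)=-66, a(12)=75, a(13)=-84, a(14)=93, a(15)=-102, a(16)=111; answer 111
Stage 4: W3 = 111; d = 111; squarings mod 163: 152^1=152, 152^2=121, 152^4=134, 152^8=26, 152^16=24, 152^32=87, 152^64=71; 152^111 = 152^1 * 152^2 * 152^4 * 152^8 * 152^32 * 152^64 = 126 (mod 163); answer 126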